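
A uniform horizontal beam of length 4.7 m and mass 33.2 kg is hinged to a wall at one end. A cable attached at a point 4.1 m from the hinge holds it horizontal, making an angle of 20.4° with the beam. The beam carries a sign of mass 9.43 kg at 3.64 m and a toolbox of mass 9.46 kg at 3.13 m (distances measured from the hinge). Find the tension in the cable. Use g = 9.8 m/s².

Choose the hinge as the axis so the unknown hinge reaction has zero arm there.
Beam weight: 33.2 × 9.8 = 325.4 N down at 2.35 m → arm 2.35 m, τ = 325.4 × 2.35 = 764.7 N·m clockwise.
Sign: 9.43 × 9.8 = 92.41 N down at 3.64 m → arm 3.64 m, τ = 92.41 × 3.64 = 336.4 N·m clockwise.
Toolbox: 9.46 × 9.8 = 92.71 N down at 3.13 m → arm 3.13 m, τ = 92.71 × 3.13 = 290.2 N·m clockwise.
Total clockwise load moment = 1391 N·m.
The cable tension T acts at 4.1 m; only its component perpendicular to the beam, T sinθ, produces torque. sin 20.4° = 0.3486.
For rotational equilibrium, T × 4.1 × 0.3486 = 1391, so T = 1391 / 1.429 = 973 N.

T ≈ 973 N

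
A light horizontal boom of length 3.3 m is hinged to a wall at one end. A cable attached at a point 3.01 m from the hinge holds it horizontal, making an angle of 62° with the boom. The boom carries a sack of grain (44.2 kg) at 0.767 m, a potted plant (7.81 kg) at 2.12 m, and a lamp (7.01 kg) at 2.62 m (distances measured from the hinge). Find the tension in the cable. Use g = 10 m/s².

Choose the hinge as the axis so the unknown hinge reaction has zero arm there.
Sack of grain: 44.2 × 10 = 442 N down at 0.767 m → arm 0.767 m, τ = 442 × 0.767 = 339 N·m clockwise.
Potted plant: 7.81 × 10 = 78.1 N down at 2.12 m → arm 2.12 m, τ = 78.1 × 2.12 = 165.6 N·m clockwise.
Lamp: 7.01 × 10 = 70.1 N down at 2.62 m → arm 2.62 m, τ = 70.1 × 2.62 = 183.7 N·m clockwise.
Total clockwise load moment = 688.3 N·m.
The cable tension T acts at 3.01 m; only its component perpendicular to the boom, T sinθ, produces torque. sin 62° = 0.8829.
Balancing moments: T × 3.01 × 0.8829 = 688.3, giving T = 688.3 / 2.658 = 259 N.

T ≈ 259 N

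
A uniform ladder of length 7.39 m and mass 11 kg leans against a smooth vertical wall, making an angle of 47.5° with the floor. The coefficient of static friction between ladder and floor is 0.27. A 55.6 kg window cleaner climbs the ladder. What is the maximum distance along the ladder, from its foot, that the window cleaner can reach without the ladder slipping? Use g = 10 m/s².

Choose the foot of the ladder as the axis so the floor normal and friction both act there and drop out.
Ladder weight 11×10 = 110 N acts at 3.695 m along the ladder; its horizontal arm is 3.695·cos47.5° = 2.496 m → τ = 274.6 N·m clockwise.
Window cleaner weight 55.6×10 = 556 N at distance d → arm d·cos47.5° → τ = 556·d·0.6756 clockwise.
Wall normal N at the top has arm L sinθ = 5.448 m counterclockwise, so Στ = 0 gives N·5.448 = 274.6 + 375.6·d.
ΣFy = 0 ⇒ N_floor = 666 N, so the maximum friction is μ_s·N_floor = 0.27×666 = 179.8 N. ΣFx = 0 ⇒ N_wall = f, so at the slipping point N = 179.8 N.
Substituting: 179.8×5.448 = 274.6 + 375.6·d ⇒ d = (979.6 − 274.6) / 375.6 = 1.88 m.

d ≈ 1.88 m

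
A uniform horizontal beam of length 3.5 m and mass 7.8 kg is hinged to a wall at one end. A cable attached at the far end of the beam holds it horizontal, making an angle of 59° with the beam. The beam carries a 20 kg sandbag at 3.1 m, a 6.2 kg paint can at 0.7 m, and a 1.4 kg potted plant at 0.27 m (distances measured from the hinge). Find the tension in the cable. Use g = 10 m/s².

About the hinge:
Beam weight: 7.8 × 10 = 78 N down at 1.75 m → arm 1.75 m, τ = 78 × 1.75 = 136.5 N·m clockwise.
Sandbag: 20 × 10 = 200 N down at 3.1 m → arm 3.1 m, τ = 200 × 3.1 = 620 N·m clockwise.
Paint can: 6.2 × 10 = 62 N down at 0.7 m → arm 0.7 m, τ = 62 × 0.7 = 43.4 N·m clockwise.
Potted plant: 1.4 × 10 = 14 N down at 0.27 m → arm 0.27 m, τ = 14 × 0.27 = 3.78 N·m clockwise.
Total clockwise load moment = 803.7 N·m.
The cable tension T acts at 3.5 m; only its component perpendicular to the beam, T sinθ, produces torque. sin 59° = 0.8572.
For rotational equilibrium, T × 3.5 × 0.8572 = 803.7, so T = 803.7 / 3 = 268 N.

T ≈ 268 N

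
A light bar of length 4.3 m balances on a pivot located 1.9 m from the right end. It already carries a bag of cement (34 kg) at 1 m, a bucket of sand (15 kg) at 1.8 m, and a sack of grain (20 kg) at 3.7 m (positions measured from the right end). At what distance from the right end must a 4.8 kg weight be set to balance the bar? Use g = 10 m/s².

Taking torques about the pivot (at 1.9 m from the right end):
Bag of cement: 34 × 10 = 340 N down at 1 m → arm 0.9 m, τ = 340 × 0.9 = 306 N·m clockwise.
Bucket of sand: 15 × 10 = 150 N down at 1.8 m → arm 0.1 m, τ = 150 × 0.1 = 15 N·m clockwise.
Sack of grain: 20 × 10 = 200 N down at 3.7 m → arm 1.8 m, τ = 200 × 1.8 = 360 N·m counterclockwise.
Net moment of existing loads = 39 N·m counterclockwise.
The weight weighs 4.8 × 10 = 48 N and must supply an equal clockwise moment, so its lever arm about the pivot is 39 / 48 = 0.812 m.
That puts it at 1.9 − 0.812 = 1.09 m from the right end.

x ≈ 1.09 m from the right end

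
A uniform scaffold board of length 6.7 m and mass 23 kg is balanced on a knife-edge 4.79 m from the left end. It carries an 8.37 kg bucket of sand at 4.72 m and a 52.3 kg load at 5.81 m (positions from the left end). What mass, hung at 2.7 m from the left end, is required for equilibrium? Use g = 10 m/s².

Choose the knife-edge (at 4.79 m from the left end) as the axis so the support reaction has zero arm there.
Beam weight: 23 × 10 = 230 N down at 3.35 m → arm 1.44 m, τ = 230 × 1.44 = 331.2 N·m counterclockwise.
Bucket of sand: 8.37 × 10 = 83.7 N down at 4.72 m → arm 0.07 m, τ = 83.7 × 0.07 = 5.859 N·m counterclockwise.
Load: 52.3 × 10 = 523 N down at 5.81 m → arm 1.02 m, τ = 523 × 1.02 = 533.5 N·m clockwise.
Net moment of known loads = 196.4 N·m clockwise.
An unknown mass m at 2.7 m has arm 2.09 m; its moment is m·g·2.09 counterclockwise.
Balancing moments: m × 10 × 2.09 = 196.4, giving m = 196.4 / (10 × 2.09) = 9.4 kg.

m ≈ 9.4 kg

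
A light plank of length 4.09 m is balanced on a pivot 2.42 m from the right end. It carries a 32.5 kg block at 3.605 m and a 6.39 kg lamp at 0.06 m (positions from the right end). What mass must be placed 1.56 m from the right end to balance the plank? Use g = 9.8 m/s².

m ≈ 27.2 kg

Sum moments about the pivot (at 2.42 m from the right end) (the support reaction has zero arm there).
Block: 32.5 × 9.8 = 318.5 N down at 3.605 m → arm 1.185 m, τ = 318.5 × 1.185 = 377.4 N·m counterclockwise.
Lamp: 6.39 × 9.8 = 62.62 N down at 0.06 m → arm 2.36 m, τ = 62.62 × 2.36 = 147.8 N·m clockwise.
Net moment of known loads = 229.6 N·m counterclockwise.
An unknown mass m at 1.56 m has arm 0.86 m; its moment is m·g·0.86 clockwise.
For rotational equilibrium, m × 9.8 × 0.86 = 229.6, so m = 229.6 / (9.8 × 0.86) = 27.2 kg.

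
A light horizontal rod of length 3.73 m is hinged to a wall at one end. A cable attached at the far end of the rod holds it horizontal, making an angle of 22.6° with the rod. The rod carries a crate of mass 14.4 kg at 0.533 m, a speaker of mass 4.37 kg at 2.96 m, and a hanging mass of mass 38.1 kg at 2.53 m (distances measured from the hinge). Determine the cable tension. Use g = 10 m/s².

T ≈ 816 N

Sum moments about the hinge (the unknown hinge reaction has zero arm there).
Crate: 14.4 × 10 = 144 N down at 0.533 m → arm 0.533 m, τ = 144 × 0.533 = 76.75 N·m clockwise.
Speaker: 4.37 × 10 = 43.7 N down at 2.96 m → arm 2.96 m, τ = 43.7 × 2.96 = 129.4 N·m clockwise.
Hanging mass: 38.1 × 10 = 381 N down at 2.53 m → arm 2.53 m, τ = 381 × 2.53 = 963.9 N·m clockwise.
Total clockwise load moment = 1170 N·m.
The cable tension T acts at 3.73 m; only its component perpendicular to the rod, T sinθ, produces torque. sin 22.6° = 0.3843.
Στ = 0 ⇒ T × 3.73 × 0.3843 = 1170 ⇒ T = 1170 / 1.433 = 816 N.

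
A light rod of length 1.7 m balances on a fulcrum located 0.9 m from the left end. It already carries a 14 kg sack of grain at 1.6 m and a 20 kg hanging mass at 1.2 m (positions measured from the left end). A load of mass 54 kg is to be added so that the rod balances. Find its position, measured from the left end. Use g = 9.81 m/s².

Taking torques about the fulcrum (at 0.9 m from the left end):
Sack of grain: 14 × 9.81 = 137.3 N down at 1.6 m → arm 0.7 m, τ = 137.3 × 0.7 = 96.11 N·m clockwise.
Hanging mass: 20 × 9.81 = 196.2 N down at 1.2 m → arm 0.3 m, τ = 196.2 × 0.3 = 58.86 N·m clockwise.
Net moment of existing loads = 155 N·m clockwise.
The load weighs 54 × 9.81 = 529.7 N and must supply an equal counterclockwise moment, so its lever arm about the fulcrum is 155 / 529.7 = 0.293 m.
That puts it at 0.9 − 0.293 = 0.607 m from the left end.

x ≈ 0.607 m from the left end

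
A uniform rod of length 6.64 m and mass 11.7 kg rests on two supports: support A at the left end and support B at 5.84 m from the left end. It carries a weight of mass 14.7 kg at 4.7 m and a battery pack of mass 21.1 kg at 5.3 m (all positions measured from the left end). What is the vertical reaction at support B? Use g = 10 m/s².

Sum moments about support A (its reaction then has zero moment arm).
Beam weight: 11.7 × 10 = 117 N down at 3.32 m → arm 3.32 m, τ = 117 × 3.32 = 388.4 N·m clockwise.
Weight: 14.7 × 10 = 147 N down at 4.7 m → arm 4.7 m, τ = 147 × 4.7 = 690.9 N·m clockwise.
Battery pack: 21.1 × 10 = 211 N down at 5.3 m → arm 5.3 m, τ = 211 × 5.3 = 1118 N·m clockwise.
Net load moment about support A = 2197 N·m clockwise.
Reaction R at support B is upward at 5.84 m, arm 5.84 m → moment R × 5.84 counterclockwise.
For rotational equilibrium, R × 5.84 = 2197, so R = 376 N.

R_B ≈ 376 N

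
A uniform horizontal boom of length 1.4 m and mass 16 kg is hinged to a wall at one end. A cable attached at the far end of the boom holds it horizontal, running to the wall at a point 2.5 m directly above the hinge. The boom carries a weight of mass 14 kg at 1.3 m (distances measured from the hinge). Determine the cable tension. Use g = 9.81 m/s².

T ≈ 236 N

Taking torques about the hinge:
Beam weight: 16 × 9.81 = 157 N down at 0.7 m → arm 0.7 m, τ = 157 × 0.7 = 109.9 N·m clockwise.
Weight: 14 × 9.81 = 137.3 N down at 1.3 m → arm 1.3 m, τ = 137.3 × 1.3 = 178.5 N·m clockwise.
Total clockwise load moment = 288.4 N·m.
The cable tension T acts at 1.4 m; only its component perpendicular to the boom, T sinθ, produces torque. sinθ = h/√(h²+d²) = 2.5/√(2.5²+1.4²) = 0.8725.
Balancing moments: T × 1.4 × 0.8725 = 288.4, giving T = 288.4 / 1.222 = 236 N.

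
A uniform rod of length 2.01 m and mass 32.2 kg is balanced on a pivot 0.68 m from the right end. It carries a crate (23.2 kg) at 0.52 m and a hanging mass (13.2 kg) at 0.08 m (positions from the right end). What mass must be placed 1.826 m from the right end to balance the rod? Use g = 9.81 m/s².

m ≈ 1.02 kg

About the pivot (at 0.68 m from the right end):
Beam weight: 32.2 × 9.81 = 315.9 N down at 1.005 m → arm 0.325 m, τ = 315.9 × 0.325 = 102.7 N·m counterclockwise.
Crate: 23.2 × 9.81 = 227.6 N down at 0.52 m → arm 0.16 m, τ = 227.6 × 0.16 = 36.42 N·m clockwise.
Hanging mass: 13.2 × 9.81 = 129.5 N down at 0.08 m → arm 0.6 m, τ = 129.5 × 0.6 = 77.7 N·m clockwise.
Net moment of known loads = 11.42 N·m clockwise.
An unknown mass m at 1.826 m has arm 1.146 m; its moment is m·g·1.146 counterclockwise.
Balancing moments: m × 9.81 × 1.146 = 11.42, giving m = 11.42 / (9.81 × 1.146) = 1.02 kg.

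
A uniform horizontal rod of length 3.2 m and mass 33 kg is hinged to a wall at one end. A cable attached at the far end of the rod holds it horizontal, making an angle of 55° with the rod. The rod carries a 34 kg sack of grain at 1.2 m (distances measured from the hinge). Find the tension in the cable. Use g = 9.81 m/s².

About the hinge:
Beam weight: 33 × 9.81 = 323.7 N down at 1.6 m → arm 1.6 m, τ = 323.7 × 1.6 = 517.9 N·m clockwise.
Sack of grain: 34 × 9.81 = 333.5 N down at 1.2 m → arm 1.2 m, τ = 333.5 × 1.2 = 400.2 N·m clockwise.
Total clockwise load moment = 918.1 N·m.
The cable tension T acts at 3.2 m; only its component perpendicular to the rod, T sinθ, produces torque. sin 55° = 0.8192.
Balancing moments: T × 3.2 × 0.8192 = 918.1, giving T = 918.1 / 2.621 = 350 N.

T ≈ 350 N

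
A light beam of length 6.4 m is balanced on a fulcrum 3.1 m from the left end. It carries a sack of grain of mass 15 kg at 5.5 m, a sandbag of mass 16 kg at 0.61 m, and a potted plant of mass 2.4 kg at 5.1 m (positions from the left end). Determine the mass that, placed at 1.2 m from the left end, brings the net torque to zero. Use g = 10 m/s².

Sum moments about the fulcrum (at 3.1 m from the left end) (the support reaction has zero arm there).
Sack of grain: 15 × 10 = 150 N down at 5.5 m → arm 2.4 m, τ = 150 × 2.4 = 360 N·m clockwise.
Sandbag: 16 × 10 = 160 N down at 0.61 m → arm 2.49 m, τ = 160 × 2.49 = 398.4 N·m counterclockwise.
Potted plant: 2.4 × 10 = 24 N down at 5.1 m → arm 2 m, τ = 24 × 2 = 48 N·m clockwise.
Net moment of known loads = 9.6 N·m clockwise.
An unknown mass m at 1.2 m has arm 1.9 m; its moment is m·g·1.9 counterclockwise.
Στ = 0 ⇒ m × 10 × 1.9 = 9.6 ⇒ m = 9.6 / (10 × 1.9) = 0.505 kg.

m ≈ 0.505 kg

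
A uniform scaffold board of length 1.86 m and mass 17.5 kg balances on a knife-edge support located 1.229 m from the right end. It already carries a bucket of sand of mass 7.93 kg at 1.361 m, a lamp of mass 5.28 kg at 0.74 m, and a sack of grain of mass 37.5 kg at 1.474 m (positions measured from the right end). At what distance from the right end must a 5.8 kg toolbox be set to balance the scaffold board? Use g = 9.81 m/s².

x ≈ 0.812 m from the right end

Sum moments about the knife-edge support (at 1.229 m from the right end) (the support reaction has zero arm there).
Beam weight: 17.5 × 9.81 = 171.7 N down at 0.93 m → arm 0.299 m, τ = 171.7 × 0.299 = 51.34 N·m clockwise.
Bucket of sand: 7.93 × 9.81 = 77.79 N down at 1.361 m → arm 0.132 m, τ = 77.79 × 0.132 = 10.27 N·m counterclockwise.
Lamp: 5.28 × 9.81 = 51.8 N down at 0.74 m → arm 0.489 m, τ = 51.8 × 0.489 = 25.33 N·m clockwise.
Sack of grain: 37.5 × 9.81 = 367.9 N down at 1.474 m → arm 0.245 m, τ = 367.9 × 0.245 = 90.14 N·m counterclockwise.
Net moment of existing loads = 23.74 N·m counterclockwise.
The toolbox weighs 5.8 × 9.81 = 56.9 N and must supply an equal clockwise moment, so its lever arm about the knife-edge support is 23.74 / 56.9 = 0.417 m.
That puts it at 1.229 − 0.417 = 0.812 m from the right end.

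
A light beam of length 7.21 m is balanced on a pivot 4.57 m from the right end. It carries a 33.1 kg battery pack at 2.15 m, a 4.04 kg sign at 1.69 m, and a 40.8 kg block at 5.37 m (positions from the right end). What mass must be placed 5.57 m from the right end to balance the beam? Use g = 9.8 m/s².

m ≈ 59.1 kg

Take moments about the pivot (at 4.57 m from the right end).
Battery pack: 33.1 × 9.8 = 324.4 N down at 2.15 m → arm 2.42 m, τ = 324.4 × 2.42 = 785 N·m clockwise.
Sign: 4.04 × 9.8 = 39.59 N down at 1.69 m → arm 2.88 m, τ = 39.59 × 2.88 = 114 N·m clockwise.
Block: 40.8 × 9.8 = 399.8 N down at 5.37 m → arm 0.8 m, τ = 399.8 × 0.8 = 319.8 N·m counterclockwise.
Net moment of known loads = 579.2 N·m clockwise.
An unknown mass m at 5.57 m has arm 1 m; its moment is m·g·1 counterclockwise.
Στ = 0 ⇒ m × 9.8 × 1 = 579.2 ⇒ m = 579.2 / (9.8 × 1) = 59.1 kg.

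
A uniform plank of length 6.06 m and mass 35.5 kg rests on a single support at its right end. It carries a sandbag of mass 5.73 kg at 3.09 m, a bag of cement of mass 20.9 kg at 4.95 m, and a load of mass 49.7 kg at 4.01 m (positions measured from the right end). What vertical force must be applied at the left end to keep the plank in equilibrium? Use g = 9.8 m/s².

About the right end:
Beam weight: 35.5 × 9.8 = 347.9 N down at 3.03 m → arm 3.03 m, τ = 347.9 × 3.03 = 1054 N·m counterclockwise.
Sandbag: 5.73 × 9.8 = 56.15 N down at 3.09 m → arm 3.09 m, τ = 56.15 × 3.09 = 173.5 N·m counterclockwise.
Bag of cement: 20.9 × 9.8 = 204.8 N down at 4.95 m → arm 4.95 m, τ = 204.8 × 4.95 = 1014 N·m counterclockwise.
Load: 49.7 × 9.8 = 487.1 N down at 4.01 m → arm 4.01 m, τ = 487.1 × 4.01 = 1953 N·m counterclockwise.
Net moment of the loads = 4194 N·m counterclockwise.
The upward force F acts at the left end, arm 6.06 m, giving F × 6.06 clockwise.
Στ = 0 ⇒ F × 6.06 = 4194 ⇒ F = 4194 / 6.06 = 692 N.

F ≈ 692 N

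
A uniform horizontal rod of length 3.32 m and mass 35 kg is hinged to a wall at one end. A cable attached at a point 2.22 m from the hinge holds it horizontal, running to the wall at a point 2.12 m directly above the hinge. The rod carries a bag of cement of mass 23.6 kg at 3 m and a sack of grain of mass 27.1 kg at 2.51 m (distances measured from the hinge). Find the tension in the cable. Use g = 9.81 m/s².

Take moments about the hinge.
Beam weight: 35 × 9.81 = 343.4 N down at 1.66 m → arm 1.66 m, τ = 343.4 × 1.66 = 570 N·m clockwise.
Bag of cement: 23.6 × 9.81 = 231.5 N down at 3 m → arm 3 m, τ = 231.5 × 3 = 694.5 N·m clockwise.
Sack of grain: 27.1 × 9.81 = 265.9 N down at 2.51 m → arm 2.51 m, τ = 265.9 × 2.51 = 667.4 N·m clockwise.
Total clockwise load moment = 1932 N·m.
The cable tension T acts at 2.22 m; only its component perpendicular to the rod, T sinθ, produces torque. sinθ = h/√(h²+d²) = 2.12/√(2.12²+2.22²) = 0.6906.
For rotational equilibrium, T × 2.22 × 0.6906 = 1932, so T = 1932 / 1.533 = 1260 N.

T ≈ 1260 N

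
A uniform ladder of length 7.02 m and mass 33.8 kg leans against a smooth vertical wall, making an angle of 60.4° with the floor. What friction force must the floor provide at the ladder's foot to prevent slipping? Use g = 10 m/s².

f ≈ 96 N

Choose the foot of the ladder as the axis so the floor normal and friction both act there and drop out.
Ladder weight 33.8×10 = 338 N acts at 3.51 m along the ladder; its horizontal arm is 3.51·cos60.4° = 1.734 m → τ = 586.1 N·m clockwise.
Wall normal N acts horizontally at the top; its moment arm is the height L sinθ = 7.02·sin60.4° = 6.104 m, counterclockwise.
Setting net torque to zero: N × 6.104 = 586.1 → N = 96 N.
ΣFx = 0: friction at the foot balances the wall's push, so f = N_wall = 96 N.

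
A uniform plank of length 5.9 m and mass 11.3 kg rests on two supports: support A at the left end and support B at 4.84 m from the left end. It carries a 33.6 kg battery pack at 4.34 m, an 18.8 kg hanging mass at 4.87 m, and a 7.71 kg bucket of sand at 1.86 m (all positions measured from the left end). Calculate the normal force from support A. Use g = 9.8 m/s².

R_A ≈ 123 N

Taking torques about support B:
Beam weight: 11.3 × 9.8 = 110.7 N down at 2.95 m → arm 1.89 m, τ = 110.7 × 1.89 = 209.2 N·m counterclockwise.
Battery pack: 33.6 × 9.8 = 329.3 N down at 4.34 m → arm 0.5 m, τ = 329.3 × 0.5 = 164.7 N·m counterclockwise.
Hanging mass: 18.8 × 9.8 = 184.2 N down at 4.87 m → arm 0.03 m, τ = 184.2 × 0.03 = 5.526 N·m clockwise.
Bucket of sand: 7.71 × 9.8 = 75.56 N down at 1.86 m → arm 2.98 m, τ = 75.56 × 2.98 = 225.2 N·m counterclockwise.
Net load moment about support B = 593.6 N·m counterclockwise.
Reaction R at support A is upward at 0 m, arm 4.84 m → moment R × 4.84 clockwise.
Balancing moments: R × 4.84 = 593.6, giving R = 123 N.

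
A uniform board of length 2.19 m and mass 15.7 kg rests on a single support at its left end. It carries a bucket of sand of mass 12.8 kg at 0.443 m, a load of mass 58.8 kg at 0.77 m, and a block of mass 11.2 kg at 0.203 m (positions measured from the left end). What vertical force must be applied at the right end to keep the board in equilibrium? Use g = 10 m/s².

Sum moments about the left end (the unknown pivot reaction has zero arm there).
Beam weight: 15.7 × 10 = 157 N down at 1.095 m → arm 1.095 m, τ = 157 × 1.095 = 171.9 N·m clockwise.
Bucket of sand: 12.8 × 10 = 128 N down at 0.443 m → arm 0.443 m, τ = 128 × 0.443 = 56.7 N·m clockwise.
Load: 58.8 × 10 = 588 N down at 0.77 m → arm 0.77 m, τ = 588 × 0.77 = 452.8 N·m clockwise.
Block: 11.2 × 10 = 112 N down at 0.203 m → arm 0.203 m, τ = 112 × 0.203 = 22.74 N·m clockwise.
Net moment of the loads = 704.1 N·m clockwise.
The upward force F acts at the right end, arm 2.19 m, giving F × 2.19 counterclockwise.
Στ = 0 ⇒ F × 2.19 = 704.1 ⇒ F = 704.1 / 2.19 = 322 N.

F ≈ 322 N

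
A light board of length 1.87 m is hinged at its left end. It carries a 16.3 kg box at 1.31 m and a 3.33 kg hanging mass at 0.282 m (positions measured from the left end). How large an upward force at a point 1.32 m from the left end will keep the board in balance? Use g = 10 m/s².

Taking torques about the left end:
Box: 16.3 × 10 = 163 N down at 1.31 m → arm 1.31 m, τ = 163 × 1.31 = 213.5 N·m clockwise.
Hanging mass: 3.33 × 10 = 33.3 N down at 0.282 m → arm 0.282 m, τ = 33.3 × 0.282 = 9.391 N·m clockwise.
Net moment of the loads = 222.9 N·m clockwise.
The upward force F acts at a point 1.32 m from the left end, arm 1.32 m, giving F × 1.32 counterclockwise.
Στ = 0 ⇒ F × 1.32 = 222.9 ⇒ F = 222.9 / 1.32 = 169 N.

F ≈ 169 N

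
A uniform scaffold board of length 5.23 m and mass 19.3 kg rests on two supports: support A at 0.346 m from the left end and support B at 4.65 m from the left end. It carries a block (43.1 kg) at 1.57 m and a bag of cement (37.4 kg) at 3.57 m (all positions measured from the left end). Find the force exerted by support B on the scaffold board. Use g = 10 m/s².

R_B ≈ 504 N

About support A:
Beam weight: 19.3 × 10 = 193 N down at 2.615 m → arm 2.269 m, τ = 193 × 2.269 = 437.9 N·m clockwise.
Block: 43.1 × 10 = 431 N down at 1.57 m → arm 1.224 m, τ = 431 × 1.224 = 527.5 N·m clockwise.
Bag of cement: 37.4 × 10 = 374 N down at 3.57 m → arm 3.224 m, τ = 374 × 3.224 = 1206 N·m clockwise.
Net load moment about support A = 2171 N·m clockwise.
Reaction R at support B is upward at 4.65 m, arm 4.304 m → moment R × 4.304 counterclockwise.
Setting net torque to zero: R × 4.304 = 2171 → R = 504 N.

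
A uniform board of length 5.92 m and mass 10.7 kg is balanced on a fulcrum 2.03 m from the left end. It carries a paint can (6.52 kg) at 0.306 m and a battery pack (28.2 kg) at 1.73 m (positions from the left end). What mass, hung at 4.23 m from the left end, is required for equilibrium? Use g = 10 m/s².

m ≈ 4.43 kg

Sum moments about the fulcrum (at 2.03 m from the left end) (the support reaction has zero arm there).
Beam weight: 10.7 × 10 = 107 N down at 2.96 m → arm 0.93 m, τ = 107 × 0.93 = 99.51 N·m clockwise.
Paint can: 6.52 × 10 = 65.2 N down at 0.306 m → arm 1.724 m, τ = 65.2 × 1.724 = 112.4 N·m counterclockwise.
Battery pack: 28.2 × 10 = 282 N down at 1.73 m → arm 0.3 m, τ = 282 × 0.3 = 84.6 N·m counterclockwise.
Net moment of known loads = 97.49 N·m counterclockwise.
An unknown mass m at 4.23 m has arm 2.2 m; its moment is m·g·2.2 clockwise.
Στ = 0 ⇒ m × 10 × 2.2 = 97.49 ⇒ m = 97.49 / (10 × 2.2) = 4.43 kg.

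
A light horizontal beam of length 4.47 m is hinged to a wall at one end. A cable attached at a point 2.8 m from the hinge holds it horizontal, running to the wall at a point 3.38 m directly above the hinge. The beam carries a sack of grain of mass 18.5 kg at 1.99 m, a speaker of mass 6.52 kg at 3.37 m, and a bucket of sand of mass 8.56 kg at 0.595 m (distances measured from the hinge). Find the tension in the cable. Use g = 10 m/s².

T ≈ 296 N

About the hinge:
Sack of grain: 18.5 × 10 = 185 N down at 1.99 m → arm 1.99 m, τ = 185 × 1.99 = 368.1 N·m clockwise.
Speaker: 6.52 × 10 = 65.2 N down at 3.37 m → arm 3.37 m, τ = 65.2 × 3.37 = 219.7 N·m clockwise.
Bucket of sand: 8.56 × 10 = 85.6 N down at 0.595 m → arm 0.595 m, τ = 85.6 × 0.595 = 50.93 N·m clockwise.
Total clockwise load moment = 638.7 N·m.
The cable tension T acts at 2.8 m; only its component perpendicular to the beam, T sinθ, produces torque. sinθ = h/√(h²+d²) = 3.38/√(3.38²+2.8²) = 0.7701.
Setting net torque to zero: T × 2.8 × 0.7701 = 638.7 → T = 638.7 / 2.156 = 296 N.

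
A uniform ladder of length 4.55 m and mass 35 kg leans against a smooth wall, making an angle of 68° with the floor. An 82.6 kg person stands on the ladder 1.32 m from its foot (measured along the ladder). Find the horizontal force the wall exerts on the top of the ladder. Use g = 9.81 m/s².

N_wall ≈ 164 N

About the foot of the ladder:
Ladder weight 35×9.81 = 343.4 N acts at 2.275 m along the ladder; its horizontal arm is 2.275·cos68° = 0.8522 m → τ = 292.6 N·m clockwise.
Person: 82.6×9.81 = 810.3 N at 1.32 m → arm 0.4945 m → τ = 400.7 N·m clockwise.
Wall normal N acts horizontally at the top; its moment arm is the height L sinθ = 4.55·sin68° = 4.219 m, counterclockwise.
Στ = 0 ⇒ N × 4.219 = 693.3 ⇒ N = 164 N.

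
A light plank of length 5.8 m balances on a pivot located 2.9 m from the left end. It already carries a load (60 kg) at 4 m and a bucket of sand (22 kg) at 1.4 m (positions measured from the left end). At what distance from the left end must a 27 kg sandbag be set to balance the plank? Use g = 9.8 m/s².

x ≈ 1.68 m from the left end

Sum moments about the pivot (at 2.9 m from the left end) (the support reaction has zero arm there).
Load: 60 × 9.8 = 588 N down at 4 m → arm 1.1 m, τ = 588 × 1.1 = 646.8 N·m clockwise.
Bucket of sand: 22 × 9.8 = 215.6 N down at 1.4 m → arm 1.5 m, τ = 215.6 × 1.5 = 323.4 N·m counterclockwise.
Net moment of existing loads = 323.4 N·m clockwise.
The sandbag weighs 27 × 9.8 = 264.6 N and must supply an equal counterclockwise moment, so its lever arm about the pivot is 323.4 / 264.6 = 1.22 m.
That puts it at 2.9 − 1.22 = 1.68 m from the left end.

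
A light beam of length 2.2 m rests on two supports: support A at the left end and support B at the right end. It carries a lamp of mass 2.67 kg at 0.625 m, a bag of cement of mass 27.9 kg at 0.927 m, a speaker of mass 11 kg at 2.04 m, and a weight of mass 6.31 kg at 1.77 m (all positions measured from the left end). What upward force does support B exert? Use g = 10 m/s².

R_B ≈ 278 N

About support A:
Lamp: 2.67 × 10 = 26.7 N down at 0.625 m → arm 0.625 m, τ = 26.7 × 0.625 = 16.69 N·m clockwise.
Bag of cement: 27.9 × 10 = 279 N down at 0.927 m → arm 0.927 m, τ = 279 × 0.927 = 258.6 N·m clockwise.
Speaker: 11 × 10 = 110 N down at 2.04 m → arm 2.04 m, τ = 110 × 2.04 = 224.4 N·m clockwise.
Weight: 6.31 × 10 = 63.1 N down at 1.77 m → arm 1.77 m, τ = 63.1 × 1.77 = 111.7 N·m clockwise.
Net load moment about support A = 611.4 N·m clockwise.
Reaction R at support B is upward at 2.2 m, arm 2.2 m → moment R × 2.2 counterclockwise.
Setting net torque to zero: R × 2.2 = 611.4 → R = 278 N.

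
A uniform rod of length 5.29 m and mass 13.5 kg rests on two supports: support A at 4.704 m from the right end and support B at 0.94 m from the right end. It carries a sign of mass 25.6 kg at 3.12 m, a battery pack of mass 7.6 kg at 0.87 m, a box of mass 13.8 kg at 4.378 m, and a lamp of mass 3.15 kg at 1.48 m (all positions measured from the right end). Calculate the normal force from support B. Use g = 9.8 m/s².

Choose support A as the axis so its reaction then has zero moment arm.
Beam weight: 13.5 × 9.8 = 132.3 N down at 2.645 m → arm 2.059 m, τ = 132.3 × 2.059 = 272.4 N·m clockwise.
Sign: 25.6 × 9.8 = 250.9 N down at 3.12 m → arm 1.584 m, τ = 250.9 × 1.584 = 397.4 N·m clockwise.
Battery pack: 7.6 × 9.8 = 74.48 N down at 0.87 m → arm 3.834 m, τ = 74.48 × 3.834 = 285.6 N·m clockwise.
Box: 13.8 × 9.8 = 135.2 N down at 4.378 m → arm 0.326 m, τ = 135.2 × 0.326 = 44.08 N·m clockwise.
Lamp: 3.15 × 9.8 = 30.87 N down at 1.48 m → arm 3.224 m, τ = 30.87 × 3.224 = 99.52 N·m clockwise.
Net load moment about support A = 1099 N·m clockwise.
Reaction R at support B is upward at 0.94 m, arm 3.764 m → moment R × 3.764 counterclockwise.
Setting net torque to zero: R × 3.764 = 1099 → R = 292 N.

R_B ≈ 292 N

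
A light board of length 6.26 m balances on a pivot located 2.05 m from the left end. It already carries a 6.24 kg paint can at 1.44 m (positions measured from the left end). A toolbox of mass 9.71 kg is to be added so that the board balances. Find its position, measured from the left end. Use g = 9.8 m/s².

x ≈ 2.44 m from the left end

Sum moments about the pivot (at 2.05 m from the left end) (the support reaction has zero arm there).
Paint can: 6.24 × 9.8 = 61.15 N down at 1.44 m → arm 0.61 m, τ = 61.15 × 0.61 = 37.3 N·m counterclockwise.
Net moment of existing loads = 37.3 N·m counterclockwise.
The toolbox weighs 9.71 × 9.8 = 95.16 N and must supply an equal clockwise moment, so its lever arm about the pivot is 37.3 / 95.16 = 0.392 m.
That puts it at 2.05 + 0.392 = 2.44 m from the left end.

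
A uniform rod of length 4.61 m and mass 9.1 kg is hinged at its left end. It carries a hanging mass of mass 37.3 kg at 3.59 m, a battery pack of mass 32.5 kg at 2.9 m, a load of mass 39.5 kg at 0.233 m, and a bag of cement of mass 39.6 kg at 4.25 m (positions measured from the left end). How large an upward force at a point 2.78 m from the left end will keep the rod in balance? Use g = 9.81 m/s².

F ≈ 1510 N

About the left end:
Beam weight: 9.1 × 9.81 = 89.27 N down at 2.305 m → arm 2.305 m, τ = 89.27 × 2.305 = 205.8 N·m clockwise.
Hanging mass: 37.3 × 9.81 = 365.9 N down at 3.59 m → arm 3.59 m, τ = 365.9 × 3.59 = 1314 N·m clockwise.
Battery pack: 32.5 × 9.81 = 318.8 N down at 2.9 m → arm 2.9 m, τ = 318.8 × 2.9 = 924.5 N·m clockwise.
Load: 39.5 × 9.81 = 387.5 N down at 0.233 m → arm 0.233 m, τ = 387.5 × 0.233 = 90.29 N·m clockwise.
Bag of cement: 39.6 × 9.81 = 388.5 N down at 4.25 m → arm 4.25 m, τ = 388.5 × 4.25 = 1651 N·m clockwise.
Net moment of the loads = 4186 N·m clockwise.
The upward force F acts at a point 2.78 m from the left end, arm 2.78 m, giving F × 2.78 counterclockwise.
Setting net torque to zero: F × 2.78 = 4186 → F = 4186 / 2.78 = 1510 N.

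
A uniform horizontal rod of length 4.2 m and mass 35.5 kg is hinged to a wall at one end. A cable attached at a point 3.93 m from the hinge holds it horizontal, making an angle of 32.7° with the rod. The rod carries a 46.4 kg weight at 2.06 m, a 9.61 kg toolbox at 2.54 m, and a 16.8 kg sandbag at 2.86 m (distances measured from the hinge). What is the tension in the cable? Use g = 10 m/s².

Taking torques about the hinge:
Beam weight: 35.5 × 10 = 355 N down at 2.1 m → arm 2.1 m, τ = 355 × 2.1 = 745.5 N·m clockwise.
Weight: 46.4 × 10 = 464 N down at 2.06 m → arm 2.06 m, τ = 464 × 2.06 = 955.8 N·m clockwise.
Toolbox: 9.61 × 10 = 96.1 N down at 2.54 m → arm 2.54 m, τ = 96.1 × 2.54 = 244.1 N·m clockwise.
Sandbag: 16.8 × 10 = 168 N down at 2.86 m → arm 2.86 m, τ = 168 × 2.86 = 480.5 N·m clockwise.
Total clockwise load moment = 2426 N·m.
The cable tension T acts at 3.93 m; only its component perpendicular to the rod, T sinθ, produces torque. sin 32.7° = 0.5402.
Balancing moments: T × 3.93 × 0.5402 = 2426, giving T = 2426 / 2.123 = 1140 N.

T ≈ 1140 N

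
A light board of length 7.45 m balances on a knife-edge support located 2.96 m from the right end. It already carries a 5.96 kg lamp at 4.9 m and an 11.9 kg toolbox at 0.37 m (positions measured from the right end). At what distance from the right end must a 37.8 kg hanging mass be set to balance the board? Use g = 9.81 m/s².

Choose the knife-edge support (at 2.96 m from the right end) as the axis so the support reaction has zero arm there.
Lamp: 5.96 × 9.81 = 58.47 N down at 4.9 m → arm 1.94 m, τ = 58.47 × 1.94 = 113.4 N·m counterclockwise.
Toolbox: 11.9 × 9.81 = 116.7 N down at 0.37 m → arm 2.59 m, τ = 116.7 × 2.59 = 302.3 N·m clockwise.
Net moment of existing loads = 188.9 N·m clockwise.
The hanging mass weighs 37.8 × 9.81 = 370.8 N and must supply an equal counterclockwise moment, so its lever arm about the knife-edge support is 188.9 / 370.8 = 0.509 m.
That puts it at 2.96 + 0.509 = 3.47 m from the right end.

x ≈ 3.47 m from the right end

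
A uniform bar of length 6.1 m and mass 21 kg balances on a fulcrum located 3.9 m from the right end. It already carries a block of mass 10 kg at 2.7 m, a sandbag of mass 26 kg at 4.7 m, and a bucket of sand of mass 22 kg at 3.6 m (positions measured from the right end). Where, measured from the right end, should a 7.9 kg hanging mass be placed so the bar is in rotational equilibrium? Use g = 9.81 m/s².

About the fulcrum (at 3.9 m from the right end):
Beam weight: 21 × 9.81 = 206 N down at 3.05 m → arm 0.85 m, τ = 206 × 0.85 = 175.1 N·m clockwise.
Block: 10 × 9.81 = 98.1 N down at 2.7 m → arm 1.2 m, τ = 98.1 × 1.2 = 117.7 N·m clockwise.
Sandbag: 26 × 9.81 = 255.1 N down at 4.7 m → arm 0.8 m, τ = 255.1 × 0.8 = 204.1 N·m counterclockwise.
Bucket of sand: 22 × 9.81 = 215.8 N down at 3.6 m → arm 0.3 m, τ = 215.8 × 0.3 = 64.74 N·m clockwise.
Net moment of existing loads = 153.4 N·m clockwise.
The hanging mass weighs 7.9 × 9.81 = 77.5 N and must supply an equal counterclockwise moment, so its lever arm about the fulcrum is 153.4 / 77.5 = 1.98 m.
That puts it at 3.9 + 1.98 = 5.88 m from the right end.

x ≈ 5.88 m from the right end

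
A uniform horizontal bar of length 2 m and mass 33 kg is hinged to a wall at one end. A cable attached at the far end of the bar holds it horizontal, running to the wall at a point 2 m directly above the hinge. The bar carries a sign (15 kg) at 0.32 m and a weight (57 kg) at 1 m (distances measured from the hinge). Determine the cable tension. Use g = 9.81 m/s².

T ≈ 658 N

About the hinge:
Beam weight: 33 × 9.81 = 323.7 N down at 1 m → arm 1 m, τ = 323.7 × 1 = 323.7 N·m clockwise.
Sign: 15 × 9.81 = 147.2 N down at 0.32 m → arm 0.32 m, τ = 147.2 × 0.32 = 47.1 N·m clockwise.
Weight: 57 × 9.81 = 559.2 N down at 1 m → arm 1 m, τ = 559.2 × 1 = 559.2 N·m clockwise.
Total clockwise load moment = 930 N·m.
The cable tension T acts at 2 m; only its component perpendicular to the bar, T sinθ, produces torque. sinθ = h/√(h²+d²) = 2/√(2²+2²) = 0.7071.
Στ = 0 ⇒ T × 2 × 0.7071 = 930 ⇒ T = 930 / 1.414 = 658 N.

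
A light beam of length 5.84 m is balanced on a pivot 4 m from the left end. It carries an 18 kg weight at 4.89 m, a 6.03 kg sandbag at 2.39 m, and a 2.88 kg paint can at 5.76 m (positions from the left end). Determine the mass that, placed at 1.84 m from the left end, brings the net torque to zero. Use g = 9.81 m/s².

m ≈ 5.27 kg

Sum moments about the pivot (at 4 m from the left end) (the support reaction has zero arm there).
Weight: 18 × 9.81 = 176.6 N down at 4.89 m → arm 0.89 m, τ = 176.6 × 0.89 = 157.2 N·m clockwise.
Sandbag: 6.03 × 9.81 = 59.15 N down at 2.39 m → arm 1.61 m, τ = 59.15 × 1.61 = 95.23 N·m counterclockwise.
Paint can: 2.88 × 9.81 = 28.25 N down at 5.76 m → arm 1.76 m, τ = 28.25 × 1.76 = 49.72 N·m clockwise.
Net moment of known loads = 111.7 N·m clockwise.
An unknown mass m at 1.84 m has arm 2.16 m; its moment is m·g·2.16 counterclockwise.
Setting net torque to zero: m × 9.81 × 2.16 = 111.7 → m = 111.7 / (9.81 × 2.16) = 5.27 kg.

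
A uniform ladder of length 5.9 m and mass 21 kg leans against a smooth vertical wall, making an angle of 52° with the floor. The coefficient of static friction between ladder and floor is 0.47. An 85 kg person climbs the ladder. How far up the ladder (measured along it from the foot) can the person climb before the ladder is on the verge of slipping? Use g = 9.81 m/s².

d ≈ 3.7 m

Choose the foot of the ladder as the axis so the floor normal and friction both act there and drop out.
Ladder weight 21×9.81 = 206 N acts at 2.95 m along the ladder; its horizontal arm is 2.95·cos52° = 1.816 m → τ = 374.1 N·m clockwise.
Person weight 85×9.81 = 833.9 N at distance d → arm d·cos52° → τ = 833.9·d·0.6157 clockwise.
Wall normal N at the top has arm L sinθ = 4.649 m counterclockwise, so Στ = 0 gives N·4.649 = 374.1 + 513.4·d.
ΣFy = 0 ⇒ N_floor = 1040 N, so the maximum friction is μ_s·N_floor = 0.47×1040 = 488.8 N. ΣFx = 0 ⇒ N_wall = f, so at the slipping point N = 488.8 N.
Substituting: 488.8×4.649 = 374.1 + 513.4·d ⇒ d = (2272 − 374.1) / 513.4 = 3.7 m.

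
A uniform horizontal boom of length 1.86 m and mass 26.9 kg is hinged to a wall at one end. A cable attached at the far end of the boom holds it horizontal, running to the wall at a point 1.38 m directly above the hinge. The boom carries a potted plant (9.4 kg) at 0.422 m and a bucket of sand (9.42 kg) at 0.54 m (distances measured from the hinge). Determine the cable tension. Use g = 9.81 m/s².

T ≈ 302 N

Choose the hinge as the axis so the unknown hinge reaction has zero arm there.
Beam weight: 26.9 × 9.81 = 263.9 N down at 0.93 m → arm 0.93 m, τ = 263.9 × 0.93 = 245.4 N·m clockwise.
Potted plant: 9.4 × 9.81 = 92.21 N down at 0.422 m → arm 0.422 m, τ = 92.21 × 0.422 = 38.91 N·m clockwise.
Bucket of sand: 9.42 × 9.81 = 92.41 N down at 0.54 m → arm 0.54 m, τ = 92.41 × 0.54 = 49.9 N·m clockwise.
Total clockwise load moment = 334.2 N·m.
The cable tension T acts at 1.86 m; only its component perpendicular to the boom, T sinθ, produces torque. sinθ = h/√(h²+d²) = 1.38/√(1.38²+1.86²) = 0.5958.
Balancing moments: T × 1.86 × 0.5958 = 334.2, giving T = 334.2 / 1.108 = 302 N.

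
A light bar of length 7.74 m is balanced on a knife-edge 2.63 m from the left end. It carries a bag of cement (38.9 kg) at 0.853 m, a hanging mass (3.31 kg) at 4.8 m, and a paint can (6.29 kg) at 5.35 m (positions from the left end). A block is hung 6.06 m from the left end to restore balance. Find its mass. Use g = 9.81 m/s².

m ≈ 13.1 kg

Take moments about the knife-edge (at 2.63 m from the left end).
Bag of cement: 38.9 × 9.81 = 381.6 N down at 0.853 m → arm 1.777 m, τ = 381.6 × 1.777 = 678.1 N·m counterclockwise.
Hanging mass: 3.31 × 9.81 = 32.47 N down at 4.8 m → arm 2.17 m, τ = 32.47 × 2.17 = 70.46 N·m clockwise.
Paint can: 6.29 × 9.81 = 61.7 N down at 5.35 m → arm 2.72 m, τ = 61.7 × 2.72 = 167.8 N·m clockwise.
Net moment of known loads = 439.8 N·m counterclockwise.
An unknown mass m at 6.06 m has arm 3.43 m; its moment is m·g·3.43 clockwise.
Setting net torque to zero: m × 9.81 × 3.43 = 439.8 → m = 439.8 / (9.81 × 3.43) = 13.1 kg.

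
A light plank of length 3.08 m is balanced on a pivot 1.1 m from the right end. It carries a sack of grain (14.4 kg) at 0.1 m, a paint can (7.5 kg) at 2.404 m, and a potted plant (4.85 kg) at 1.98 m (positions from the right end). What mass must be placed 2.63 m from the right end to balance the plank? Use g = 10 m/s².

m ≈ 0.23 kg

Taking torques about the pivot (at 1.1 m from the right end):
Sack of grain: 14.4 × 10 = 144 N down at 0.1 m → arm 1 m, τ = 144 × 1 = 144 N·m clockwise.
Paint can: 7.5 × 10 = 75 N down at 2.404 m → arm 1.304 m, τ = 75 × 1.304 = 97.8 N·m counterclockwise.
Potted plant: 4.85 × 10 = 48.5 N down at 1.98 m → arm 0.88 m, τ = 48.5 × 0.88 = 42.68 N·m counterclockwise.
Net moment of known loads = 3.52 N·m clockwise.
An unknown mass m at 2.63 m has arm 1.53 m; its moment is m·g·1.53 counterclockwise.
Setting net torque to zero: m × 10 × 1.53 = 3.52 → m = 3.52 / (10 × 1.53) = 0.23 kg.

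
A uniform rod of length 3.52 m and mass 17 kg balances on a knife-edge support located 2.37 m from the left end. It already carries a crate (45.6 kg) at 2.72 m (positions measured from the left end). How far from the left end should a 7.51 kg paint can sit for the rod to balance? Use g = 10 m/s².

x ≈ 1.63 m from the left end

Take moments about the knife-edge support (at 2.37 m from the left end).
Beam weight: 17 × 10 = 170 N down at 1.76 m → arm 0.61 m, τ = 170 × 0.61 = 103.7 N·m counterclockwise.
Crate: 45.6 × 10 = 456 N down at 2.72 m → arm 0.35 m, τ = 456 × 0.35 = 159.6 N·m clockwise.
Net moment of existing loads = 55.9 N·m clockwise.
The paint can weighs 7.51 × 10 = 75.1 N and must supply an equal counterclockwise moment, so its lever arm about the knife-edge support is 55.9 / 75.1 = 0.744 m.
That puts it at 2.37 − 0.744 = 1.63 m from the left end.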